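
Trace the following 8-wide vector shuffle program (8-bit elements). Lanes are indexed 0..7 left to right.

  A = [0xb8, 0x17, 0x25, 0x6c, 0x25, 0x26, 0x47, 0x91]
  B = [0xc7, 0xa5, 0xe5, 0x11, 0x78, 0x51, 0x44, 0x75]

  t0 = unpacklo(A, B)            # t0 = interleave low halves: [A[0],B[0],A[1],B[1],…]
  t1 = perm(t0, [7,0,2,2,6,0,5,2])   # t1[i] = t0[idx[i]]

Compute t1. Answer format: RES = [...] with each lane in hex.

RES = [0x11, 0xb8, 0x17, 0x17, 0x6c, 0xb8, 0xe5, 0x17]

  t0: b8 c7 17 a5 25 e5 6c 11
  t1: 11 b8 17 17 6c b8 e5 17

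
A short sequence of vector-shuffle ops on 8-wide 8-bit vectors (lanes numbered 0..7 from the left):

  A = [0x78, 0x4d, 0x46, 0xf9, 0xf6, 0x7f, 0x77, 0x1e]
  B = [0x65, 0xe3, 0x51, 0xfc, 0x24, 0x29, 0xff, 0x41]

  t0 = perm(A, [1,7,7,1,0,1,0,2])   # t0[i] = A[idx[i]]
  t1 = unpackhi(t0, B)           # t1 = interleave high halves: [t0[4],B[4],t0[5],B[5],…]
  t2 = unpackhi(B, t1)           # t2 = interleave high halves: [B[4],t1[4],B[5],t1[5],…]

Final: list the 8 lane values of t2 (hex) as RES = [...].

  t0: 4d 1e 1e 4d 78 4d 78 46
  t1: 78 24 4d 29 78 ff 46 41
  t2: 24 78 29 ff ff 46 41 41

RES = [ 0x24  0x78  0x29  0xff  0xff  0x46  0x41  0x41 ]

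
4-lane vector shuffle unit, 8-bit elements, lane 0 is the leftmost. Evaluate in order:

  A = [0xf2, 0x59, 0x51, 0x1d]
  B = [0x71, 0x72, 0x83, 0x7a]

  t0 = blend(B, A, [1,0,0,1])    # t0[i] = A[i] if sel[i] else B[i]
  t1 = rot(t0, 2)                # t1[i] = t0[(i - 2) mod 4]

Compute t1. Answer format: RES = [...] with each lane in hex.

RES = [0x83, 0x1d, 0xf2, 0x72]

t0 = [0xf2, 0x72, 0x83, 0x1d]
t1 = [0x83, 0x1d, 0xf2, 0x72]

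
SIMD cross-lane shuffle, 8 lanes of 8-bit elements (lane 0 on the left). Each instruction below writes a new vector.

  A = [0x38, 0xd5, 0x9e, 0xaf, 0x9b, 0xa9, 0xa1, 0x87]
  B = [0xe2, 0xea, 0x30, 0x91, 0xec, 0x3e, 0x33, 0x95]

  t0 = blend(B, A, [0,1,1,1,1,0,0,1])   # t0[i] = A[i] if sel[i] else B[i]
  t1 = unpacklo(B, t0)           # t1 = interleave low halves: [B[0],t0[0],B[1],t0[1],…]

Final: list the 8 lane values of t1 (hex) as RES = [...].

RES = [0xe2, 0xe2, 0xea, 0xd5, 0x30, 0x9e, 0x91, 0xaf]

t0 = [0xe2, 0xd5, 0x9e, 0xaf, 0x9b, 0x3e, 0x33, 0x87]
t1 = [0xe2, 0xe2, 0xea, 0xd5, 0x30, 0x9e, 0x91, 0xaf]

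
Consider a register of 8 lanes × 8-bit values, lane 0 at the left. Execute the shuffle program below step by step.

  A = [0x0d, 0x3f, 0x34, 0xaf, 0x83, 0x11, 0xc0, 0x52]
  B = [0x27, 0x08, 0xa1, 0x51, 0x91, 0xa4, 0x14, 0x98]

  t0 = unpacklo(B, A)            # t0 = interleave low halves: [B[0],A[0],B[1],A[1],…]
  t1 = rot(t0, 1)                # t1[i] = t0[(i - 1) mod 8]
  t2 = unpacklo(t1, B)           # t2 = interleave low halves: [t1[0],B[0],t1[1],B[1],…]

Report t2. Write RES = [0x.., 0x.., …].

RES = [ 0xaf  0x27  0x27  0x08  0x0d  0xa1  0x08  0x51 ]

→ t0 |27|0d|08|3f|a1|34|51|af|
→ t1 |af|27|0d|08|3f|a1|34|51|
→ t2 |af|27|27|08|0d|a1|08|51|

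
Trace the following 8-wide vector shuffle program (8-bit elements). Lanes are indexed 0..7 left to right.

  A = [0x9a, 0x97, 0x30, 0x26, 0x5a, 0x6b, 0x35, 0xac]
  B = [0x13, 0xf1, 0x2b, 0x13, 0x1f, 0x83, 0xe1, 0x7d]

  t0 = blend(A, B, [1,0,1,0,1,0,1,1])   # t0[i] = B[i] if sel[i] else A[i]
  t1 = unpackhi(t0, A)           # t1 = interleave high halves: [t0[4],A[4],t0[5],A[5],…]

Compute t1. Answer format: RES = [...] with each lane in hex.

RES = [ 0x1f  0x5a  0x6b  0x6b  0xe1  0x35  0x7d  0xac ]

→ t0 |13|97|2b|26|1f|6b|e1|7d|
→ t1 |1f|5a|6b|6b|e1|35|7d|ac|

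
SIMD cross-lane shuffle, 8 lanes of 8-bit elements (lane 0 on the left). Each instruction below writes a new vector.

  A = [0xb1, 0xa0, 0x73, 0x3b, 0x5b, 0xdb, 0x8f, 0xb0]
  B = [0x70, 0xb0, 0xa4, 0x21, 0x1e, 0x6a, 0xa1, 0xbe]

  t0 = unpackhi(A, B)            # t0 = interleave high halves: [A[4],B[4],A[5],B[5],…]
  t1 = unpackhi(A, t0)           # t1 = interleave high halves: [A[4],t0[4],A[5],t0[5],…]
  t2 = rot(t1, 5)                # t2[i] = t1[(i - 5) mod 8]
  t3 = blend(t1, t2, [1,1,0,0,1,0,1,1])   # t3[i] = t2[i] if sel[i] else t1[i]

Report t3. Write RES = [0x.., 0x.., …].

RES = [ 0xa1  0x8f  0xdb  0xa1  0xbe  0xb0  0x8f  0xdb ]

  t0: 5b 1e db 6a 8f a1 b0 be
  t1: 5b 8f db a1 8f b0 b0 be
  t2: a1 8f b0 b0 be 5b 8f db
  t3: a1 8f db a1 be b0 8f db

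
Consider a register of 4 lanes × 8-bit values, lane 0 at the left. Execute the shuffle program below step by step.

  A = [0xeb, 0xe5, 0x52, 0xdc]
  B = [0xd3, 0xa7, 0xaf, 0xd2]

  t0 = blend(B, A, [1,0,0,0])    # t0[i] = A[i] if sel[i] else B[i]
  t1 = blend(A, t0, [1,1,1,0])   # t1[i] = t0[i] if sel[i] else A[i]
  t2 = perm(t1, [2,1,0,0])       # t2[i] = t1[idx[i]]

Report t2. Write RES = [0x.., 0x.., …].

  t0: eb a7 af d2
  t1: eb a7 af dc
  t2: af a7 eb eb

RES = [ 0xaf  0xa7  0xeb  0xeb ]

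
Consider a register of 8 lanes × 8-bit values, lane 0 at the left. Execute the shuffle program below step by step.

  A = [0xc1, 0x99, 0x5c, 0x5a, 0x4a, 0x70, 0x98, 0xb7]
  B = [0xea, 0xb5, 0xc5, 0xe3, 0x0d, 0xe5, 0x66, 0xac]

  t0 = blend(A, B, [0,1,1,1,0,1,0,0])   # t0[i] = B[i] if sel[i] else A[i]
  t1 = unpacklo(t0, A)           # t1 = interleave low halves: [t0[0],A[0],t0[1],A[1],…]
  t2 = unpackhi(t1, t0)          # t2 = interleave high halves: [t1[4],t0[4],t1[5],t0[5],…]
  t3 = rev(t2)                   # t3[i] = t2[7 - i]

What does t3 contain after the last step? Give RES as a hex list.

t0 = [0xc1, 0xb5, 0xc5, 0xe3, 0x4a, 0xe5, 0x98, 0xb7]
t1 = [0xc1, 0xc1, 0xb5, 0x99, 0xc5, 0x5c, 0xe3, 0x5a]
t2 = [0xc5, 0x4a, 0x5c, 0xe5, 0xe3, 0x98, 0x5a, 0xb7]
t3 = [0xb7, 0x5a, 0x98, 0xe3, 0xe5, 0x5c, 0x4a, 0xc5]

RES = [ 0xb7  0x5a  0x98  0xe3  0xe5  0x5c  0x4a  0xc5 ]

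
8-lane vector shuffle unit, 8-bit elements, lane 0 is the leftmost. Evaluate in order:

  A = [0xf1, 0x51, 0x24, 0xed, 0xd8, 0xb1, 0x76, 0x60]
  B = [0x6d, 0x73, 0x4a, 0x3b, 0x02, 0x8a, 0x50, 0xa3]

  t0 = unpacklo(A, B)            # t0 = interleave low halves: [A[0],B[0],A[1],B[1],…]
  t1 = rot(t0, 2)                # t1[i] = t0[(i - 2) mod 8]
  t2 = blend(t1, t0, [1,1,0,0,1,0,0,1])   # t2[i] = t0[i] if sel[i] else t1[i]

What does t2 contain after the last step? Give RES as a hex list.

RES = [0xf1, 0x6d, 0xf1, 0x6d, 0x24, 0x73, 0x24, 0x3b]

→ t0 |f1|6d|51|73|24|4a|ed|3b|
→ t1 |ed|3b|f1|6d|51|73|24|4a|
→ t2 |f1|6d|f1|6d|24|73|24|3b|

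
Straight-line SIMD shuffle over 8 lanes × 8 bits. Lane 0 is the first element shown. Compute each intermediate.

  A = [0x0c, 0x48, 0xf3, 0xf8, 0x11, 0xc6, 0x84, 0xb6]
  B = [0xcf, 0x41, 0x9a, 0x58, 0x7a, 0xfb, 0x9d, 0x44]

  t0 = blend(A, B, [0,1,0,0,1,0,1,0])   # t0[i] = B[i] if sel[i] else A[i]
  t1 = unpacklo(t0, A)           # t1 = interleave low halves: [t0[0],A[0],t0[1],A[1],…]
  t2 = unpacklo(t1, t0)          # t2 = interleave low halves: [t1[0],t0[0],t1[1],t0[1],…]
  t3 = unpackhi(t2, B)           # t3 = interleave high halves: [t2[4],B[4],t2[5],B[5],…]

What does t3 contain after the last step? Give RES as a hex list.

RES = [ 0x41  0x7a  0xf3  0xfb  0x48  0x9d  0xf8  0x44 ]

t0 = [0x0c, 0x41, 0xf3, 0xf8, 0x7a, 0xc6, 0x9d, 0xb6]
t1 = [0x0c, 0x0c, 0x41, 0x48, 0xf3, 0xf3, 0xf8, 0xf8]
t2 = [0x0c, 0x0c, 0x0c, 0x41, 0x41, 0xf3, 0x48, 0xf8]
t3 = [0x41, 0x7a, 0xf3, 0xfb, 0x48, 0x9d, 0xf8, 0x44]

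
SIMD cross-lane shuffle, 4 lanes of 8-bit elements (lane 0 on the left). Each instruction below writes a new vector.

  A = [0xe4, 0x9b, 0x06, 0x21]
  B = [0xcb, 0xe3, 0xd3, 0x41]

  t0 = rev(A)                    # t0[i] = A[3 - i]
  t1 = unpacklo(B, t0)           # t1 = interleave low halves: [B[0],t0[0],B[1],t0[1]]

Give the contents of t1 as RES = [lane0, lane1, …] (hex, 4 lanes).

RES = [ 0xcb  0x21  0xe3  0x06 ]

→ t0 |21|06|9b|e4|
→ t1 |cb|21|e3|06|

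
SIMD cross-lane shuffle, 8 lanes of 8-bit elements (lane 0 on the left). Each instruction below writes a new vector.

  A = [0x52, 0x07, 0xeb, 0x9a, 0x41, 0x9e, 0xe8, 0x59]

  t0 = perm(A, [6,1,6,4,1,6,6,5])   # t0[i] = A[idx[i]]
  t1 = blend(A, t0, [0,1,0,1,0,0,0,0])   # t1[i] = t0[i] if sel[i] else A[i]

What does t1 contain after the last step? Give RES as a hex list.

→ t0 |e8|07|e8|41|07|e8|e8|9e|
→ t1 |52|07|eb|41|41|9e|e8|59|

RES = [ 0x52  0x07  0xeb  0x41  0x41  0x9e  0xe8  0x59 ]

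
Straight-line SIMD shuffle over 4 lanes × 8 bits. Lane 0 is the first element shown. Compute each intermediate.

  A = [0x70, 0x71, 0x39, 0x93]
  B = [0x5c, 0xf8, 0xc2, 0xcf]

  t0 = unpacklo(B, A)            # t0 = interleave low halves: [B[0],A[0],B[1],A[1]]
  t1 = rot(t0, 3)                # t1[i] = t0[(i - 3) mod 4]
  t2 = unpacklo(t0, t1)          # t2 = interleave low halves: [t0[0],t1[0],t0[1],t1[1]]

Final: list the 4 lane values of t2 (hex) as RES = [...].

RES = [ 0x5c  0x70  0x70  0xf8 ]

t0 = [0x5c, 0x70, 0xf8, 0x71]
t1 = [0x70, 0xf8, 0x71, 0x5c]
t2 = [0x5c, 0x70, 0x70, 0xf8]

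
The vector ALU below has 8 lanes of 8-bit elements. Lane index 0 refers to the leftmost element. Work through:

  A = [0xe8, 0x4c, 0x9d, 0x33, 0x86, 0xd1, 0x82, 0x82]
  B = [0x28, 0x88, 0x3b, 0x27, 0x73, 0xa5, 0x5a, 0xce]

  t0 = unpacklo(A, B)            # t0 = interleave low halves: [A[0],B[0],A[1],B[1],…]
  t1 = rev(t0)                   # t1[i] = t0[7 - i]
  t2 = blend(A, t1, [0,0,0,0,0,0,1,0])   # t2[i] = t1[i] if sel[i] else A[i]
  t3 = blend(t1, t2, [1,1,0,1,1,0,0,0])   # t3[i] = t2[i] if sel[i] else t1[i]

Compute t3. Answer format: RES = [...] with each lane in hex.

  t0: e8 28 4c 88 9d 3b 33 27
  t1: 27 33 3b 9d 88 4c 28 e8
  t2: e8 4c 9d 33 86 d1 28 82
  t3: e8 4c 3b 33 86 4c 28 e8

RES = [0xe8, 0x4c, 0x3b, 0x33, 0x86, 0x4c, 0x28, 0xe8]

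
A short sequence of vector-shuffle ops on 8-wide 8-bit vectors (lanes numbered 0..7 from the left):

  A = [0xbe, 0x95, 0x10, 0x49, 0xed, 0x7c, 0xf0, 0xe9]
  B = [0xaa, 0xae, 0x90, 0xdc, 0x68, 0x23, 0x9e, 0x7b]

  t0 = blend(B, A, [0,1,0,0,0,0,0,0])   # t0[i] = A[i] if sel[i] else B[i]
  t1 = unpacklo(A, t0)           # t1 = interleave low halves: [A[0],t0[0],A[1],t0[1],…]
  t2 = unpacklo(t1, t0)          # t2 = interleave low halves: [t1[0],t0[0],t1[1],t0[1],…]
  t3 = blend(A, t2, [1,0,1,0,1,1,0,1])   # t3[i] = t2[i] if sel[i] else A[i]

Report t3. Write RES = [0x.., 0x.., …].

RES = [ 0xbe  0x95  0xaa  0x49  0x95  0x90  0xf0  0xdc ]

→ t0 |aa|95|90|dc|68|23|9e|7b|
→ t1 |be|aa|95|95|10|90|49|dc|
→ t2 |be|aa|aa|95|95|90|95|dc|
→ t3 |be|95|aa|49|95|90|f0|dc|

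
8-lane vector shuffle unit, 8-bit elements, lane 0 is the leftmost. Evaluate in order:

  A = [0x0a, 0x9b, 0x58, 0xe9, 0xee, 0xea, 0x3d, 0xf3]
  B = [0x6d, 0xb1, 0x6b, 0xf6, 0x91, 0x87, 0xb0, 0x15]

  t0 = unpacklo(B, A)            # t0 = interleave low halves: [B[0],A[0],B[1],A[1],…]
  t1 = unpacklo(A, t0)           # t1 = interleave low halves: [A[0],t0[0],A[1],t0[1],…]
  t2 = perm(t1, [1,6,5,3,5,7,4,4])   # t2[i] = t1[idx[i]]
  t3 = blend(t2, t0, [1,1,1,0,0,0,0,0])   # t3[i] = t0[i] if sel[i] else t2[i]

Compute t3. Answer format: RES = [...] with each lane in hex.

→ t0 |6d|0a|b1|9b|6b|58|f6|e9|
→ t1 |0a|6d|9b|0a|58|b1|e9|9b|
→ t2 |6d|e9|b1|0a|b1|9b|58|58|
→ t3 |6d|0a|b1|0a|b1|9b|58|58|

RES = [0x6d, 0x0a, 0xb1, 0x0a, 0xb1, 0x9b, 0x58, 0x58]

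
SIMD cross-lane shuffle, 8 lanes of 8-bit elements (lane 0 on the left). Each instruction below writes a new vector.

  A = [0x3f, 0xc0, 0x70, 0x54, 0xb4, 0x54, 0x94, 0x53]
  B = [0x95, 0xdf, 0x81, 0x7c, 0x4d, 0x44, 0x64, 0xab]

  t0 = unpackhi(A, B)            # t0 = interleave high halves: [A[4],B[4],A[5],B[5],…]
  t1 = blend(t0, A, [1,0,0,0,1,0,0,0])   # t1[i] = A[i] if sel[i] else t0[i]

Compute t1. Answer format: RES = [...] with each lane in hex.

  t0: b4 4d 54 44 94 64 53 ab
  t1: 3f 4d 54 44 b4 64 53 ab

RES = [ 0x3f  0x4d  0x54  0x44  0xb4  0x64  0x53  0xab ]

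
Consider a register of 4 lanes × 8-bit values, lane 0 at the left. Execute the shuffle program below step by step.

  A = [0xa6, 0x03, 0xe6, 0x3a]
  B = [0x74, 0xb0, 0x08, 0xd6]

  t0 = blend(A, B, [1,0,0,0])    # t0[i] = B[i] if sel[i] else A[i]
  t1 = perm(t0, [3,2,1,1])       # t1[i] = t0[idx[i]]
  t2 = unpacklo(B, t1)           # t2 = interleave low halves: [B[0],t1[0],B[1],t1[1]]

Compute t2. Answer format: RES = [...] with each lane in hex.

  t0: 74 03 e6 3a
  t1: 3a e6 03 03
  t2: 74 3a b0 e6

RES = [ 0x74  0x3a  0xb0  0xe6 ]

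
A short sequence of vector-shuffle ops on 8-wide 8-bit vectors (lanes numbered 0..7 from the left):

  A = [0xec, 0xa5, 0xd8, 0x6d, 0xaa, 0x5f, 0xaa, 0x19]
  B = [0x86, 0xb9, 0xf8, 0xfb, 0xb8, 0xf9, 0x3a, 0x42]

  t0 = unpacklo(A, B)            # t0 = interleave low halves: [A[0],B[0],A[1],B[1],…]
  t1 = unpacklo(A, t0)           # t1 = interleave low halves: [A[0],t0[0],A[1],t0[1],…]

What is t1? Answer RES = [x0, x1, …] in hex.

t0 = [0xec, 0x86, 0xa5, 0xb9, 0xd8, 0xf8, 0x6d, 0xfb]
t1 = [0xec, 0xec, 0xa5, 0x86, 0xd8, 0xa5, 0x6d, 0xb9]

RES = [0xec, 0xec, 0xa5, 0x86, 0xd8, 0xa5, 0x6d, 0xb9]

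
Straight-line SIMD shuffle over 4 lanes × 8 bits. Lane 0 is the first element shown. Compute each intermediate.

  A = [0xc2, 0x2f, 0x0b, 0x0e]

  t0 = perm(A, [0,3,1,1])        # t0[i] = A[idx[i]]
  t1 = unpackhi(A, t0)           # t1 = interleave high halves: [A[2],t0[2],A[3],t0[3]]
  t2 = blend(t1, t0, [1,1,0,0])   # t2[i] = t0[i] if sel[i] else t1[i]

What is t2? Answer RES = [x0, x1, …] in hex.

→ t0 |c2|0e|2f|2f|
→ t1 |0b|2f|0e|2f|
→ t2 |c2|0e|0e|2f|

RES = [0xc2, 0x0e, 0x0e, 0x2f]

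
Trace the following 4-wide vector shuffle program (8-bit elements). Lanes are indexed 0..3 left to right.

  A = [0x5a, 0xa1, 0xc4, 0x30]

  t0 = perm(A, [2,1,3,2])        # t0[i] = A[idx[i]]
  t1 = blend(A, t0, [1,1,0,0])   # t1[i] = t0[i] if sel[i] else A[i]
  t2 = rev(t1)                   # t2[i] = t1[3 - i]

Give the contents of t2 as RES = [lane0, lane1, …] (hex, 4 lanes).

RES = [0x30, 0xc4, 0xa1, 0xc4]

  t0: c4 a1 30 c4
  t1: c4 a1 c4 30
  t2: 30 c4 a1 c4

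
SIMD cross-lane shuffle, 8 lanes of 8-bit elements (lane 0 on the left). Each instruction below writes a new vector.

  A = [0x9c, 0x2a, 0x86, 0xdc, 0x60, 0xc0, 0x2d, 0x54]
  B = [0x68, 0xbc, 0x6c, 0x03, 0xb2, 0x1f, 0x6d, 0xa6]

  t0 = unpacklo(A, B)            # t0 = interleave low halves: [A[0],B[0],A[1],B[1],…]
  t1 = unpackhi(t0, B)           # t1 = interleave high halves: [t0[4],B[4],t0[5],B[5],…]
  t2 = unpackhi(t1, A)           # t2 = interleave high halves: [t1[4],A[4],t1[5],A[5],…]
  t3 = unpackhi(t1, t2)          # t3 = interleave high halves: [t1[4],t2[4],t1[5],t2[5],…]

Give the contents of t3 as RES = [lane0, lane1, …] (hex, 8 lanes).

RES = [0xdc, 0x03, 0x6d, 0x2d, 0x03, 0xa6, 0xa6, 0x54]

→ t0 |9c|68|2a|bc|86|6c|dc|03|
→ t1 |86|b2|6c|1f|dc|6d|03|a6|
→ t2 |dc|60|6d|c0|03|2d|a6|54|
→ t3 |dc|03|6d|2d|03|a6|a6|54|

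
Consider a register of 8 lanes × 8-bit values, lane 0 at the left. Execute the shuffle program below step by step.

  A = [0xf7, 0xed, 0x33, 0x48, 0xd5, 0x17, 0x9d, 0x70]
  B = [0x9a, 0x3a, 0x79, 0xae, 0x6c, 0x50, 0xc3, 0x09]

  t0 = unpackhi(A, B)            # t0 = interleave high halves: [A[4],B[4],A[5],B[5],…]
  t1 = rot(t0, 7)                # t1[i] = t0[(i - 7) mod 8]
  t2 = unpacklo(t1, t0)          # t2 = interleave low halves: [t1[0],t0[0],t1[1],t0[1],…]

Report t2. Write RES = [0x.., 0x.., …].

RES = [ 0x6c  0xd5  0x17  0x6c  0x50  0x17  0x9d  0x50 ]

t0 = [0xd5, 0x6c, 0x17, 0x50, 0x9d, 0xc3, 0x70, 0x09]
t1 = [0x6c, 0x17, 0x50, 0x9d, 0xc3, 0x70, 0x09, 0xd5]
t2 = [0x6c, 0xd5, 0x17, 0x6c, 0x50, 0x17, 0x9d, 0x50]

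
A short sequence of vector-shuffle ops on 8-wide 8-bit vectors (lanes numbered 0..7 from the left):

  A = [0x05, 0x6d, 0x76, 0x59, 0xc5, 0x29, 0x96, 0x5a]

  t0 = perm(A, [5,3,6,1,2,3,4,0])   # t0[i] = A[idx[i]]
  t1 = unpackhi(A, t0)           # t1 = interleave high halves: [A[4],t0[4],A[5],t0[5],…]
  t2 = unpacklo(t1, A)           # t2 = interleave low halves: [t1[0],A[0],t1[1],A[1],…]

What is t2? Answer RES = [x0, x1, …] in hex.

t0 = [0x29, 0x59, 0x96, 0x6d, 0x76, 0x59, 0xc5, 0x05]
t1 = [0xc5, 0x76, 0x29, 0x59, 0x96, 0xc5, 0x5a, 0x05]
t2 = [0xc5, 0x05, 0x76, 0x6d, 0x29, 0x76, 0x59, 0x59]

RES = [ 0xc5  0x05  0x76  0x6d  0x29  0x76  0x59  0x59 ]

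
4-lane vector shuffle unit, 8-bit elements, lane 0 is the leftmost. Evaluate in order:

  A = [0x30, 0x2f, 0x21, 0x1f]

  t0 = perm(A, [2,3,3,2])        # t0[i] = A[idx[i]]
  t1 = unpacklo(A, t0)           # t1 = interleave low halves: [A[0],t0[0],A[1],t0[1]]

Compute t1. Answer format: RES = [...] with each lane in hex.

  t0: 21 1f 1f 21
  t1: 30 21 2f 1f

RES = [0x30, 0x21, 0x2f, 0x1f]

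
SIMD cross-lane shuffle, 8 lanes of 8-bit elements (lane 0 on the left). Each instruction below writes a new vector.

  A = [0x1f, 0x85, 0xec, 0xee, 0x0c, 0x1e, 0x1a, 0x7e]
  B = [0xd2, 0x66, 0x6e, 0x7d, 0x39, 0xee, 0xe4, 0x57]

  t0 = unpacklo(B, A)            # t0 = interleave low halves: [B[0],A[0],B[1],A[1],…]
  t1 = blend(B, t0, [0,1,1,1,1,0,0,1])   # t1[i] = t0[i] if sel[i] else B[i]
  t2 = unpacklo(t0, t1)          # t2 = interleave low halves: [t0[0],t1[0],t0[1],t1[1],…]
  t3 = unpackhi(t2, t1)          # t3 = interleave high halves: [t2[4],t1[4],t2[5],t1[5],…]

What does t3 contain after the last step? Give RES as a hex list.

RES = [0x66, 0x6e, 0x66, 0xee, 0x85, 0xe4, 0x85, 0xee]

→ t0 |d2|1f|66|85|6e|ec|7d|ee|
→ t1 |d2|1f|66|85|6e|ee|e4|ee|
→ t2 |d2|d2|1f|1f|66|66|85|85|
→ t3 |66|6e|66|ee|85|e4|85|ee|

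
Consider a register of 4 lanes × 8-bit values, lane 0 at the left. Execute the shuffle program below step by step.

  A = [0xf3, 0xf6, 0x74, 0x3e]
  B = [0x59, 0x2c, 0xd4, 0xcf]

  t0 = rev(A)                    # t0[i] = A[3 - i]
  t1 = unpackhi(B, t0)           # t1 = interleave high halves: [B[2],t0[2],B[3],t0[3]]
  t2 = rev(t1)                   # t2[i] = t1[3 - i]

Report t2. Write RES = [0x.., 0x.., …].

  t0: 3e 74 f6 f3
  t1: d4 f6 cf f3
  t2: f3 cf f6 d4

RES = [ 0xf3  0xcf  0xf6  0xd4 ]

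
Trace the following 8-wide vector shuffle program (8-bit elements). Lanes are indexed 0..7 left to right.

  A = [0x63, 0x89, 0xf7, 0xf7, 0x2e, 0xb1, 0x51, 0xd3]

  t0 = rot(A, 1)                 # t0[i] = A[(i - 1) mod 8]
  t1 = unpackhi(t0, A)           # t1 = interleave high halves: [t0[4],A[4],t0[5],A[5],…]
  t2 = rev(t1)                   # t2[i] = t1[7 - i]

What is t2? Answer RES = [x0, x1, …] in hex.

RES = [ 0xd3  0x51  0x51  0xb1  0xb1  0x2e  0x2e  0xf7 ]

t0 = [0xd3, 0x63, 0x89, 0xf7, 0xf7, 0x2e, 0xb1, 0x51]
t1 = [0xf7, 0x2e, 0x2e, 0xb1, 0xb1, 0x51, 0x51, 0xd3]
t2 = [0xd3, 0x51, 0x51, 0xb1, 0xb1, 0x2e, 0x2e, 0xf7]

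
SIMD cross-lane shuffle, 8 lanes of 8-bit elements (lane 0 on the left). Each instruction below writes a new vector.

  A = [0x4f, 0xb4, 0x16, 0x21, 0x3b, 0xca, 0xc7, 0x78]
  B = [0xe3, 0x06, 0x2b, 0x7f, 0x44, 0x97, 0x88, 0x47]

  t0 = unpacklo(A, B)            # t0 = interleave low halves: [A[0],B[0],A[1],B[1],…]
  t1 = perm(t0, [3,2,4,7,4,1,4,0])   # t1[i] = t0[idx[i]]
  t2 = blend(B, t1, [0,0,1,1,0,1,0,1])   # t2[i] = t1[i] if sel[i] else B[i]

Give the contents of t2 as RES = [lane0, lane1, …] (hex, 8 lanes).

RES = [0xe3, 0x06, 0x16, 0x7f, 0x44, 0xe3, 0x88, 0x4f]

t0 = [0x4f, 0xe3, 0xb4, 0x06, 0x16, 0x2b, 0x21, 0x7f]
t1 = [0x06, 0xb4, 0x16, 0x7f, 0x16, 0xe3, 0x16, 0x4f]
t2 = [0xe3, 0x06, 0x16, 0x7f, 0x44, 0xe3, 0x88, 0x4f]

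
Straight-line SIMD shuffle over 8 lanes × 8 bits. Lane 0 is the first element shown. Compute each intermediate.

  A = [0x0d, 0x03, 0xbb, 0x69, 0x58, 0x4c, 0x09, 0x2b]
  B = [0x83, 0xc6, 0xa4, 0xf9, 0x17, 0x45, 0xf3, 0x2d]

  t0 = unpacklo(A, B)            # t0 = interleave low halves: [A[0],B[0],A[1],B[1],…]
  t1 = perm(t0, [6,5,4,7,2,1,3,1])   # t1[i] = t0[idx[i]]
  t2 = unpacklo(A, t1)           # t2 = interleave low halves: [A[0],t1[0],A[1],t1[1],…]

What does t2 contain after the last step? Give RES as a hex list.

RES = [0x0d, 0x69, 0x03, 0xa4, 0xbb, 0xbb, 0x69, 0xf9]

  t0: 0d 83 03 c6 bb a4 69 f9
  t1: 69 a4 bb f9 03 83 c6 83
  t2: 0d 69 03 a4 bb bb 69 f9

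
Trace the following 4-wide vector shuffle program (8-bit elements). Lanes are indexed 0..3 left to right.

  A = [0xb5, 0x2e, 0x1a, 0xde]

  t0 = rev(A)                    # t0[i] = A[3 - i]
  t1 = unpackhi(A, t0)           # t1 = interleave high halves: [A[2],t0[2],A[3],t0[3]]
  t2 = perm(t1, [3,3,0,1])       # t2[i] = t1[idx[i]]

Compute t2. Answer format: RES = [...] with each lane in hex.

RES = [ 0xb5  0xb5  0x1a  0x2e ]

  t0: de 1a 2e b5
  t1: 1a 2e de b5
  t2: b5 b5 1a 2e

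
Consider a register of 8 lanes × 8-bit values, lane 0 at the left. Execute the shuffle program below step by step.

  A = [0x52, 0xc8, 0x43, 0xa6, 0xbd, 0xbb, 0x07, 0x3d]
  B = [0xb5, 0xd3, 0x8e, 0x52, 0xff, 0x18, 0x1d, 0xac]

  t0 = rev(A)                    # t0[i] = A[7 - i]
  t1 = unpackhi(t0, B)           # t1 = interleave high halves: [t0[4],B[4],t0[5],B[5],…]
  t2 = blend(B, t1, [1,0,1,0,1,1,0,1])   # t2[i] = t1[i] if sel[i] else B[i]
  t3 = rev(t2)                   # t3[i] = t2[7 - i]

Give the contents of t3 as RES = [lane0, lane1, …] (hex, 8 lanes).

RES = [ 0xac  0x1d  0x1d  0xc8  0x52  0x43  0xd3  0xa6 ]

  t0: 3d 07 bb bd a6 43 c8 52
  t1: a6 ff 43 18 c8 1d 52 ac
  t2: a6 d3 43 52 c8 1d 1d ac
  t3: ac 1d 1d c8 52 43 d3 a6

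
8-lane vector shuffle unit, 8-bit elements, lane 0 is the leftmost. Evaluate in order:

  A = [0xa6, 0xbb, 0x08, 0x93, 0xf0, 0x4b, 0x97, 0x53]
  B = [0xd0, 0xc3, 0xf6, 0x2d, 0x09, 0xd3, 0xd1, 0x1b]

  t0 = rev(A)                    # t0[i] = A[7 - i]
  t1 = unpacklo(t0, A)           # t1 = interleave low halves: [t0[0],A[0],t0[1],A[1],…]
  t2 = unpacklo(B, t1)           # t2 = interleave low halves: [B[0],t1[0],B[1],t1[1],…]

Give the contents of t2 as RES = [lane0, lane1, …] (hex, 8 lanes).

RES = [ 0xd0  0x53  0xc3  0xa6  0xf6  0x97  0x2d  0xbb ]

  t0: 53 97 4b f0 93 08 bb a6
  t1: 53 a6 97 bb 4b 08 f0 93
  t2: d0 53 c3 a6 f6 97 2d bb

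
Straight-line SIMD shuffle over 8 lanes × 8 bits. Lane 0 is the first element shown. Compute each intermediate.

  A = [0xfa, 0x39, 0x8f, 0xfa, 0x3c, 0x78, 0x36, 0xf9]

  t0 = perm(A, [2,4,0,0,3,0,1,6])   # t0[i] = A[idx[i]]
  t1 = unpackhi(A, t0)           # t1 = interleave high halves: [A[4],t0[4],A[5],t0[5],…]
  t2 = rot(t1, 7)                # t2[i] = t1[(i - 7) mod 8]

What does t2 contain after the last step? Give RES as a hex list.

  t0: 8f 3c fa fa fa fa 39 36
  t1: 3c fa 78 fa 36 39 f9 36
  t2: fa 78 fa 36 39 f9 36 3c

RES = [ 0xfa  0x78  0xfa  0x36  0x39  0xf9  0x36  0x3c ]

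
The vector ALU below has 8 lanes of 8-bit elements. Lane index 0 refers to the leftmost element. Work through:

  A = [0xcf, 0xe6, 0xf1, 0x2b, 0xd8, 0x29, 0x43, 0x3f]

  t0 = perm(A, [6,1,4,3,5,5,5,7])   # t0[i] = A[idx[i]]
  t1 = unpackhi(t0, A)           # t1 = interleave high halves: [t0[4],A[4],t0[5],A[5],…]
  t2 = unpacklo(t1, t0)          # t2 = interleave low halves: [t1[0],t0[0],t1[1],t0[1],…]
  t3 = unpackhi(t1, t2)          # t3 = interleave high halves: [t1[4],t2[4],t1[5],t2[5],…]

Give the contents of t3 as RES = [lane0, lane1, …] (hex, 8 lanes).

RES = [ 0x29  0x29  0x43  0xd8  0x3f  0x29  0x3f  0x2b ]

t0 = [0x43, 0xe6, 0xd8, 0x2b, 0x29, 0x29, 0x29, 0x3f]
t1 = [0x29, 0xd8, 0x29, 0x29, 0x29, 0x43, 0x3f, 0x3f]
t2 = [0x29, 0x43, 0xd8, 0xe6, 0x29, 0xd8, 0x29, 0x2b]
t3 = [0x29, 0x29, 0x43, 0xd8, 0x3f, 0x29, 0x3f, 0x2b]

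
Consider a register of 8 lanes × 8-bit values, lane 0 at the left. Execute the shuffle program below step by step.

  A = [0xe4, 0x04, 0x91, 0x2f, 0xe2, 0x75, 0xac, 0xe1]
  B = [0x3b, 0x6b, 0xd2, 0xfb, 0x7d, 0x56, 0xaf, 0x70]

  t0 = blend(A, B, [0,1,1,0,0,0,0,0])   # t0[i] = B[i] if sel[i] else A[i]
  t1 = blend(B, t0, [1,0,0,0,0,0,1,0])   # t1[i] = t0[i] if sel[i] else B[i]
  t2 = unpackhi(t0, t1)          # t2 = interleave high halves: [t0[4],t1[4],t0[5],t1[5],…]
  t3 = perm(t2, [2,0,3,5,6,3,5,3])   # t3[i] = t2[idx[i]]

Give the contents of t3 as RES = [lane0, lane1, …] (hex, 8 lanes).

→ t0 |e4|6b|d2|2f|e2|75|ac|e1|
→ t1 |e4|6b|d2|fb|7d|56|ac|70|
→ t2 |e2|7d|75|56|ac|ac|e1|70|
→ t3 |75|e2|56|ac|e1|56|ac|56|

RES = [ 0x75  0xe2  0x56  0xac  0xe1  0x56  0xac  0x56 ]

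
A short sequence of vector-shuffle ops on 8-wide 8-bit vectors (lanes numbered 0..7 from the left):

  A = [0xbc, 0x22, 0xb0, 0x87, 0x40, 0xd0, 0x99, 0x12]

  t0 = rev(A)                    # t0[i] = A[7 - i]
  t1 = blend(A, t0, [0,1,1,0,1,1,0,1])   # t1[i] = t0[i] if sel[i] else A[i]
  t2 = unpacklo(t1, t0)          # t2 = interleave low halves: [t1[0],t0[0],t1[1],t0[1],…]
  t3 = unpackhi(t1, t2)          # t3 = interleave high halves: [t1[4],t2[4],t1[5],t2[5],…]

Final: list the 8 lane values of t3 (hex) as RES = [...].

RES = [0x87, 0xd0, 0xb0, 0xd0, 0x99, 0x87, 0xbc, 0x40]

  t0: 12 99 d0 40 87 b0 22 bc
  t1: bc 99 d0 87 87 b0 99 bc
  t2: bc 12 99 99 d0 d0 87 40
  t3: 87 d0 b0 d0 99 87 bc 40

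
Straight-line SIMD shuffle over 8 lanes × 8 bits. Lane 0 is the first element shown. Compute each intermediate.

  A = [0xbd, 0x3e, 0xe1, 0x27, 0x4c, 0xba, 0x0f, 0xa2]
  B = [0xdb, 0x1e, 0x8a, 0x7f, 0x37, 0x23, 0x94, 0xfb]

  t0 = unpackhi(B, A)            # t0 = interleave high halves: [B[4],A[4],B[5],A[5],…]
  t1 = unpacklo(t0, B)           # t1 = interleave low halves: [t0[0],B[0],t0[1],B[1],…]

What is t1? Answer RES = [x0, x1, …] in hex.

  t0: 37 4c 23 ba 94 0f fb a2
  t1: 37 db 4c 1e 23 8a ba 7f

RES = [0x37, 0xdb, 0x4c, 0x1e, 0x23, 0x8a, 0xba, 0x7f]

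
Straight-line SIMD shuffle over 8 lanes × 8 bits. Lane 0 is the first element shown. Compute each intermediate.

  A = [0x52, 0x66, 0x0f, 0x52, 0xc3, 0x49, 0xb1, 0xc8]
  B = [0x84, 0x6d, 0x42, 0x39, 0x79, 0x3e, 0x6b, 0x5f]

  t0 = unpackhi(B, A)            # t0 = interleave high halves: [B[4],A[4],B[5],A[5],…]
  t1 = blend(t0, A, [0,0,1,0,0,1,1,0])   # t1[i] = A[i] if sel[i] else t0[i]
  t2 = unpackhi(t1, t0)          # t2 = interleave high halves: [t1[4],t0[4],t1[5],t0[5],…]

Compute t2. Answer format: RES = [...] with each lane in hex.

t0 = [0x79, 0xc3, 0x3e, 0x49, 0x6b, 0xb1, 0x5f, 0xc8]
t1 = [0x79, 0xc3, 0x0f, 0x49, 0x6b, 0x49, 0xb1, 0xc8]
t2 = [0x6b, 0x6b, 0x49, 0xb1, 0xb1, 0x5f, 0xc8, 0xc8]

RES = [0x6b, 0x6b, 0x49, 0xb1, 0xb1, 0x5f, 0xc8, 0xc8]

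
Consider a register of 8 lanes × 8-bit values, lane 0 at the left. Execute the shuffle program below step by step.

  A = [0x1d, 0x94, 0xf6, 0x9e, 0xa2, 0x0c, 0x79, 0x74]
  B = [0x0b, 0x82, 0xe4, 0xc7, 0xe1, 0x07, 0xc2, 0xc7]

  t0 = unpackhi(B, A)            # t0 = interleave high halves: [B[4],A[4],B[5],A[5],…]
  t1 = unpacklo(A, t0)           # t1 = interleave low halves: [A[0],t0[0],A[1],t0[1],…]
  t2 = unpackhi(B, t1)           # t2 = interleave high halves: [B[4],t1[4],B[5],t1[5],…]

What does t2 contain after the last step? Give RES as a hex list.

RES = [0xe1, 0xf6, 0x07, 0x07, 0xc2, 0x9e, 0xc7, 0x0c]

  t0: e1 a2 07 0c c2 79 c7 74
  t1: 1d e1 94 a2 f6 07 9e 0c
  t2: e1 f6 07 07 c2 9e c7 0c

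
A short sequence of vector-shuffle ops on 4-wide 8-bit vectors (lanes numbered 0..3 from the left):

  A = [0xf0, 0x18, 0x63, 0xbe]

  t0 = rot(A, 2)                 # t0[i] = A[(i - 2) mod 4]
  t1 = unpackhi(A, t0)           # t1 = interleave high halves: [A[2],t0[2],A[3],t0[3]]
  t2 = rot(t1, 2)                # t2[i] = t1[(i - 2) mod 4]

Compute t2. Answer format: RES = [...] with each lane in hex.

RES = [ 0xbe  0x18  0x63  0xf0 ]

t0 = [0x63, 0xbe, 0xf0, 0x18]
t1 = [0x63, 0xf0, 0xbe, 0x18]
t2 = [0xbe, 0x18, 0x63, 0xf0]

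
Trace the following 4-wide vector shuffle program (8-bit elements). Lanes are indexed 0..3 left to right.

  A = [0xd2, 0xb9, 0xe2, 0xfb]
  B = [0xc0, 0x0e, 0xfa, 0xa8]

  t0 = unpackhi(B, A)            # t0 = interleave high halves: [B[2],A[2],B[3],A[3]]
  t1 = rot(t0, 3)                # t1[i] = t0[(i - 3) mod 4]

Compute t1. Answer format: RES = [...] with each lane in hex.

→ t0 |fa|e2|a8|fb|
→ t1 |e2|a8|fb|fa|

RES = [0xe2, 0xa8, 0xfb, 0xfa]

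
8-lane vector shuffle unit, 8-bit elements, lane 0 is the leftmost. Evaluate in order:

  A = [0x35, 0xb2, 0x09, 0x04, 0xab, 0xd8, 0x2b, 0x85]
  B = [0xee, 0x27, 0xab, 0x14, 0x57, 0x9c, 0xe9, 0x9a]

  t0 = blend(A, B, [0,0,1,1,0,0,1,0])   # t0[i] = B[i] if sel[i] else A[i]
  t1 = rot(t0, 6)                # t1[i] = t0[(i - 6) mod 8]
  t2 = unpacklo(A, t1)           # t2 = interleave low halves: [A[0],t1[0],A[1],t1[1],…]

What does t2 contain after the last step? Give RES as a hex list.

RES = [0x35, 0xab, 0xb2, 0x14, 0x09, 0xab, 0x04, 0xd8]

  t0: 35 b2 ab 14 ab d8 e9 85
  t1: ab 14 ab d8 e9 85 35 b2
  t2: 35 ab b2 14 09 ab 04 d8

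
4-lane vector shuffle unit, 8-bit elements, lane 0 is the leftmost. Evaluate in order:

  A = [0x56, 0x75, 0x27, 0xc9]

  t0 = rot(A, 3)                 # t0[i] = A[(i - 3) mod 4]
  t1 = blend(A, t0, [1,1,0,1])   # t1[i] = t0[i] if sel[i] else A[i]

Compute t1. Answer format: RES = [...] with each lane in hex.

RES = [0x75, 0x27, 0x27, 0x56]

  t0: 75 27 c9 56
  t1: 75 27 27 56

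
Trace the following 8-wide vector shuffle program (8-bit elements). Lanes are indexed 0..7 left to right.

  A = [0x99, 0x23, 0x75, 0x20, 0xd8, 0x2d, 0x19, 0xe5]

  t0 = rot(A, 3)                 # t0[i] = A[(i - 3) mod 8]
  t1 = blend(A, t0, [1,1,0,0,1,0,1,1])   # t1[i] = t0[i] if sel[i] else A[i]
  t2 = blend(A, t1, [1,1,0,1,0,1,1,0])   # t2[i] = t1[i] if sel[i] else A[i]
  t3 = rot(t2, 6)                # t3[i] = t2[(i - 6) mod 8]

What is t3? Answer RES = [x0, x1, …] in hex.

RES = [0x75, 0x20, 0xd8, 0x2d, 0x20, 0xe5, 0x2d, 0x19]

t0 = [0x2d, 0x19, 0xe5, 0x99, 0x23, 0x75, 0x20, 0xd8]
t1 = [0x2d, 0x19, 0x75, 0x20, 0x23, 0x2d, 0x20, 0xd8]
t2 = [0x2d, 0x19, 0x75, 0x20, 0xd8, 0x2d, 0x20, 0xe5]
t3 = [0x75, 0x20, 0xd8, 0x2d, 0x20, 0xe5, 0x2d, 0x19]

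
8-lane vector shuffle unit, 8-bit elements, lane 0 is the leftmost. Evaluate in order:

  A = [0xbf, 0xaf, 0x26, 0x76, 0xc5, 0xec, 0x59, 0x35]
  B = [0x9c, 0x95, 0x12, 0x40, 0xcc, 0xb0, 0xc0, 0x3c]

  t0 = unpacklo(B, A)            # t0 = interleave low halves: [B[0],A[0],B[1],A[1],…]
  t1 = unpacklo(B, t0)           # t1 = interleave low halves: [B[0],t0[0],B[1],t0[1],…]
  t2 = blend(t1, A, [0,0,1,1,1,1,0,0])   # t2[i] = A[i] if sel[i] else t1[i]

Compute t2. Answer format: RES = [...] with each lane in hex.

RES = [ 0x9c  0x9c  0x26  0x76  0xc5  0xec  0x40  0xaf ]

  t0: 9c bf 95 af 12 26 40 76
  t1: 9c 9c 95 bf 12 95 40 af
  t2: 9c 9c 26 76 c5 ec 40 af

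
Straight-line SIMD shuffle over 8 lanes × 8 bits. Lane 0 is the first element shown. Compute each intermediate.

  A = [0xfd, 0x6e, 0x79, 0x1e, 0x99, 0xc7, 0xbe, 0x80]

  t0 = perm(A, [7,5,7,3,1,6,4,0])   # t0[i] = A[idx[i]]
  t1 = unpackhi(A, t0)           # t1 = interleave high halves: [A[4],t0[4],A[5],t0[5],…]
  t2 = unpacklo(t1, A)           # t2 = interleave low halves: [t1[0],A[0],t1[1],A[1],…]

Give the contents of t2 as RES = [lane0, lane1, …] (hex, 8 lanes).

RES = [ 0x99  0xfd  0x6e  0x6e  0xc7  0x79  0xbe  0x1e ]

  t0: 80 c7 80 1e 6e be 99 fd
  t1: 99 6e c7 be be 99 80 fd
  t2: 99 fd 6e 6e c7 79 be 1e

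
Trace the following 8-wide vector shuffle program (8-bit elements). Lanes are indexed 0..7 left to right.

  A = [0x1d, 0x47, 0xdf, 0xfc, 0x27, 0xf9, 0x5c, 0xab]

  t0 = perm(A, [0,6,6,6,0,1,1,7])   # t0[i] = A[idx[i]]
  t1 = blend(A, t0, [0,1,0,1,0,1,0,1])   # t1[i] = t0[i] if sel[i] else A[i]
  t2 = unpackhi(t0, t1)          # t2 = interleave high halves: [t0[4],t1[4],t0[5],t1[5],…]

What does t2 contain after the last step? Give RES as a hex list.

→ t0 |1d|5c|5c|5c|1d|47|47|ab|
→ t1 |1d|5c|df|5c|27|47|5c|ab|
→ t2 |1d|27|47|47|47|5c|ab|ab|

RES = [0x1d, 0x27, 0x47, 0x47, 0x47, 0x5c, 0xab, 0xab]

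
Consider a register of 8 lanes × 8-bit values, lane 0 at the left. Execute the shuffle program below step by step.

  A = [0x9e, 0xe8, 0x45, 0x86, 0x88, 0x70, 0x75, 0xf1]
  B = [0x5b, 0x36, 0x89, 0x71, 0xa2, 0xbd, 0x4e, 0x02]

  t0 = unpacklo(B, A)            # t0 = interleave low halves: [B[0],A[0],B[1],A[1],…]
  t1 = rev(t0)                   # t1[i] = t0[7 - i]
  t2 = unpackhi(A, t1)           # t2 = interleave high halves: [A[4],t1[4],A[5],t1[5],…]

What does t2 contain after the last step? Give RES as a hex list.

→ t0 |5b|9e|36|e8|89|45|71|86|
→ t1 |86|71|45|89|e8|36|9e|5b|
→ t2 |88|e8|70|36|75|9e|f1|5b|

RES = [ 0x88  0xe8  0x70  0x36  0x75  0x9e  0xf1  0x5b ]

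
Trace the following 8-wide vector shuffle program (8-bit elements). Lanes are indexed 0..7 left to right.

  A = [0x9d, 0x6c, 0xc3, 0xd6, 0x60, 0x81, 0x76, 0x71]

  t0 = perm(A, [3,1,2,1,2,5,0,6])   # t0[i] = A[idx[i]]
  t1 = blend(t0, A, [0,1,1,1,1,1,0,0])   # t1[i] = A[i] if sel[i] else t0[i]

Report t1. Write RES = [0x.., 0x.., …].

t0 = [0xd6, 0x6c, 0xc3, 0x6c, 0xc3, 0x81, 0x9d, 0x76]
t1 = [0xd6, 0x6c, 0xc3, 0xd6, 0x60, 0x81, 0x9d, 0x76]

RES = [ 0xd6  0x6c  0xc3  0xd6  0x60  0x81  0x9d  0x76 ]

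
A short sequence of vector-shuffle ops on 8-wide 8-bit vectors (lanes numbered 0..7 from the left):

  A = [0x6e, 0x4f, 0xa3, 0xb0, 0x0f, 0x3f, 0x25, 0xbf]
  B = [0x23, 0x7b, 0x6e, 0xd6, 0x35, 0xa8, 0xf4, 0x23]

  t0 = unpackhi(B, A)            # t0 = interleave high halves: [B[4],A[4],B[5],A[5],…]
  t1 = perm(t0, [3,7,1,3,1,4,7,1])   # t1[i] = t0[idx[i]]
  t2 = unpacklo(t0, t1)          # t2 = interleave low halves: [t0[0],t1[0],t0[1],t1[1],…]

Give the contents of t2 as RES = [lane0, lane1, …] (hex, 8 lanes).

t0 = [0x35, 0x0f, 0xa8, 0x3f, 0xf4, 0x25, 0x23, 0xbf]
t1 = [0x3f, 0xbf, 0x0f, 0x3f, 0x0f, 0xf4, 0xbf, 0x0f]
t2 = [0x35, 0x3f, 0x0f, 0xbf, 0xa8, 0x0f, 0x3f, 0x3f]

RES = [0x35, 0x3f, 0x0f, 0xbf, 0xa8, 0x0f, 0x3f, 0x3f]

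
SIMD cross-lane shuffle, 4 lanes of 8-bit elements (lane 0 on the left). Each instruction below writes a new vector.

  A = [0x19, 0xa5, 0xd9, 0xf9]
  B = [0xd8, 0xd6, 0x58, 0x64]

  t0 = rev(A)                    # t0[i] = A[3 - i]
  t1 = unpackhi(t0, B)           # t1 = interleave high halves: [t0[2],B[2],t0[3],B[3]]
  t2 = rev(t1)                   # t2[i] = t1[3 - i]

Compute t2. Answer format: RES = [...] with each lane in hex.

RES = [ 0x64  0x19  0x58  0xa5 ]

t0 = [0xf9, 0xd9, 0xa5, 0x19]
t1 = [0xa5, 0x58, 0x19, 0x64]
t2 = [0x64, 0x19, 0x58, 0xa5]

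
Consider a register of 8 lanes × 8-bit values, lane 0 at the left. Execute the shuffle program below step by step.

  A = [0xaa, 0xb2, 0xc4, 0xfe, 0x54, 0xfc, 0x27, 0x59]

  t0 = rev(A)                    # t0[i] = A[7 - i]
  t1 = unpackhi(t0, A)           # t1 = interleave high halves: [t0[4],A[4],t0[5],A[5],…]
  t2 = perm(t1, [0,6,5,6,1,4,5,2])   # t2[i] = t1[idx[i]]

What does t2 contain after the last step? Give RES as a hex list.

t0 = [0x59, 0x27, 0xfc, 0x54, 0xfe, 0xc4, 0xb2, 0xaa]
t1 = [0xfe, 0x54, 0xc4, 0xfc, 0xb2, 0x27, 0xaa, 0x59]
t2 = [0xfe, 0xaa, 0x27, 0xaa, 0x54, 0xb2, 0x27, 0xc4]

RES = [ 0xfe  0xaa  0x27  0xaa  0x54  0xb2  0x27  0xc4 ]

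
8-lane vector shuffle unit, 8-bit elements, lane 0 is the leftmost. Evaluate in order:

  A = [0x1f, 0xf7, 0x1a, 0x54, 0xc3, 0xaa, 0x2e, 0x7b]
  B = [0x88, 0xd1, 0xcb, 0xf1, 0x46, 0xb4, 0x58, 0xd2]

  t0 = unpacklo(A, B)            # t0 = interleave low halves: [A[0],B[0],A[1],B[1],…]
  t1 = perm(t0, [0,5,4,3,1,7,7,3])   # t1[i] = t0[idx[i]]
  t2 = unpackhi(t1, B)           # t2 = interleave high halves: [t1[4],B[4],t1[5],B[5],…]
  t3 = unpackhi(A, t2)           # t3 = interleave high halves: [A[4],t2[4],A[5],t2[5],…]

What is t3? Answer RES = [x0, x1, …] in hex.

→ t0 |1f|88|f7|d1|1a|cb|54|f1|
→ t1 |1f|cb|1a|d1|88|f1|f1|d1|
→ t2 |88|46|f1|b4|f1|58|d1|d2|
→ t3 |c3|f1|aa|58|2e|d1|7b|d2|

RES = [0xc3, 0xf1, 0xaa, 0x58, 0x2e, 0xd1, 0x7b, 0xd2]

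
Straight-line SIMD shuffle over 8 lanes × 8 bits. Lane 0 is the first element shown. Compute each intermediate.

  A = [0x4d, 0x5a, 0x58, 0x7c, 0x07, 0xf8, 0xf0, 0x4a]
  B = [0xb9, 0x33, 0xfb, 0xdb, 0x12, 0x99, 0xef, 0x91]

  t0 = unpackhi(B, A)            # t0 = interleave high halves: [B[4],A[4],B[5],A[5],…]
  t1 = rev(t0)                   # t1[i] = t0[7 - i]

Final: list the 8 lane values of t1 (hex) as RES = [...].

  t0: 12 07 99 f8 ef f0 91 4a
  t1: 4a 91 f0 ef f8 99 07 12

RES = [0x4a, 0x91, 0xf0, 0xef, 0xf8, 0x99, 0x07, 0x12]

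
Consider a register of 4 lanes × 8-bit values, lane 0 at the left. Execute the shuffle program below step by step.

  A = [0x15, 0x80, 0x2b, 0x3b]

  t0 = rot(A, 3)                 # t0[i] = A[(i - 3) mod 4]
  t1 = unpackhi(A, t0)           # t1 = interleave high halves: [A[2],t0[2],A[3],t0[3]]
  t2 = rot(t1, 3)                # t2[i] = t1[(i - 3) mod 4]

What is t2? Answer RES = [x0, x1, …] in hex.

→ t0 |80|2b|3b|15|
→ t1 |2b|3b|3b|15|
→ t2 |3b|3b|15|2b|

RES = [ 0x3b  0x3b  0x15  0x2b ]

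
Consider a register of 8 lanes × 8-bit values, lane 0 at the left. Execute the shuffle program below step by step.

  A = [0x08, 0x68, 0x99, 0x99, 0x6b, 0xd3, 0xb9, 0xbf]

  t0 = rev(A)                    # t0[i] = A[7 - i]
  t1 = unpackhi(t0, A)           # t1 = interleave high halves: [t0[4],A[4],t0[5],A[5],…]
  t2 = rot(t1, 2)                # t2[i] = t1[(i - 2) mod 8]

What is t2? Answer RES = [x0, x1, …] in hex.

RES = [ 0x08  0xbf  0x99  0x6b  0x99  0xd3  0x68  0xb9 ]

  t0: bf b9 d3 6b 99 99 68 08
  t1: 99 6b 99 d3 68 b9 08 bf
  t2: 08 bf 99 6b 99 d3 68 b9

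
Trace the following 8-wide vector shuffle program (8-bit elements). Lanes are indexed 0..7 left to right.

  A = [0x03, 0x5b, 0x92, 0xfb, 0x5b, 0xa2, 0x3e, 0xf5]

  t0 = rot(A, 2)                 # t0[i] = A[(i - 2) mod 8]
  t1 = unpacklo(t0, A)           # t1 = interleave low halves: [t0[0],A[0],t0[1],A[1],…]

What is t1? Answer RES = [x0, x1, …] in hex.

RES = [0x3e, 0x03, 0xf5, 0x5b, 0x03, 0x92, 0x5b, 0xfb]

  t0: 3e f5 03 5b 92 fb 5b a2
  t1: 3e 03 f5 5b 03 92 5b fb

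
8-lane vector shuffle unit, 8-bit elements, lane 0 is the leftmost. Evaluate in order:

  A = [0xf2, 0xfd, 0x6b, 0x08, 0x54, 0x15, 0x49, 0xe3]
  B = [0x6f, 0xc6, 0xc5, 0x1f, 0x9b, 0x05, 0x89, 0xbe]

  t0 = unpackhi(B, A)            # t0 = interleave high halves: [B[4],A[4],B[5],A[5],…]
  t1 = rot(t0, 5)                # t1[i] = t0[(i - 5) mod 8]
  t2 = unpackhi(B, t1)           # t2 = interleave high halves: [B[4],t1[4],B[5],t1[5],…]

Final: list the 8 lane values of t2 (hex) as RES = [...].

RES = [ 0x9b  0xe3  0x05  0x9b  0x89  0x54  0xbe  0x05 ]

  t0: 9b 54 05 15 89 49 be e3
  t1: 15 89 49 be e3 9b 54 05
  t2: 9b e3 05 9b 89 54 be 05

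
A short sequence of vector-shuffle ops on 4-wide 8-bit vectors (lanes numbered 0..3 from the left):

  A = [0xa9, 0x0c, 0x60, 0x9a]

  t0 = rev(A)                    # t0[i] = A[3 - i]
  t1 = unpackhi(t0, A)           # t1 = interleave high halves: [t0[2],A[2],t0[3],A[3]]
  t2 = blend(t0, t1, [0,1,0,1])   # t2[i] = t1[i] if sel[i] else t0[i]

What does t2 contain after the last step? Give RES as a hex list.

t0 = [0x9a, 0x60, 0x0c, 0xa9]
t1 = [0x0c, 0x60, 0xa9, 0x9a]
t2 = [0x9a, 0x60, 0x0c, 0x9a]

RES = [0x9a, 0x60, 0x0c, 0x9a]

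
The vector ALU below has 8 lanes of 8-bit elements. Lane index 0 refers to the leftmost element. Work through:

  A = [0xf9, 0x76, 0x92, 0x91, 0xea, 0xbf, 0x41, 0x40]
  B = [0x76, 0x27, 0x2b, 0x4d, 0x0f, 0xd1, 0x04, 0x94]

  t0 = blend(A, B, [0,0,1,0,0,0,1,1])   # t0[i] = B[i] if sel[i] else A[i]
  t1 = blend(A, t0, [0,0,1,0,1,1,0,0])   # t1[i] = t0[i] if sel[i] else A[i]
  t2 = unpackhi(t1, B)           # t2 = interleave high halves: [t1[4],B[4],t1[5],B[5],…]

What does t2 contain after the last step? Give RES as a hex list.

RES = [0xea, 0x0f, 0xbf, 0xd1, 0x41, 0x04, 0x40, 0x94]

  t0: f9 76 2b 91 ea bf 04 94
  t1: f9 76 2b 91 ea bf 41 40
  t2: ea 0f bf d1 41 04 40 94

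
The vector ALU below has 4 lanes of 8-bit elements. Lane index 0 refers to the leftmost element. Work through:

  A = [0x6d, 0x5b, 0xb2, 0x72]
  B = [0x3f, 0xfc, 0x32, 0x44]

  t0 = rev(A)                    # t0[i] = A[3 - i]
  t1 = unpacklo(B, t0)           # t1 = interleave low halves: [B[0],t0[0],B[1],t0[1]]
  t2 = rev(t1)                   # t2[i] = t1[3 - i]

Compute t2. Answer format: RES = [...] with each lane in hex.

t0 = [0x72, 0xb2, 0x5b, 0x6d]
t1 = [0x3f, 0x72, 0xfc, 0xb2]
t2 = [0xb2, 0xfc, 0x72, 0x3f]

RES = [0xb2, 0xfc, 0x72, 0x3f]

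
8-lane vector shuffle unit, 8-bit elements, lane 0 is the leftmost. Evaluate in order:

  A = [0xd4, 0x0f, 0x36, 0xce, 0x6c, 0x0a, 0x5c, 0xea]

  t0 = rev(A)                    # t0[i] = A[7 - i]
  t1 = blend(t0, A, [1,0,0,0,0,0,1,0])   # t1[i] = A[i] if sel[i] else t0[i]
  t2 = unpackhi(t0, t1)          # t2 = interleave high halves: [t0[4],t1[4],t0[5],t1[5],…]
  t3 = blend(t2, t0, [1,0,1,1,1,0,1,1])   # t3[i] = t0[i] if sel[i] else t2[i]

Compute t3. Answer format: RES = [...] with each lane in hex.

RES = [0xea, 0xce, 0x0a, 0x6c, 0xce, 0x5c, 0x0f, 0xd4]

t0 = [0xea, 0x5c, 0x0a, 0x6c, 0xce, 0x36, 0x0f, 0xd4]
t1 = [0xd4, 0x5c, 0x0a, 0x6c, 0xce, 0x36, 0x5c, 0xd4]
t2 = [0xce, 0xce, 0x36, 0x36, 0x0f, 0x5c, 0xd4, 0xd4]
t3 = [0xea, 0xce, 0x0a, 0x6c, 0xce, 0x5c, 0x0f, 0xd4]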